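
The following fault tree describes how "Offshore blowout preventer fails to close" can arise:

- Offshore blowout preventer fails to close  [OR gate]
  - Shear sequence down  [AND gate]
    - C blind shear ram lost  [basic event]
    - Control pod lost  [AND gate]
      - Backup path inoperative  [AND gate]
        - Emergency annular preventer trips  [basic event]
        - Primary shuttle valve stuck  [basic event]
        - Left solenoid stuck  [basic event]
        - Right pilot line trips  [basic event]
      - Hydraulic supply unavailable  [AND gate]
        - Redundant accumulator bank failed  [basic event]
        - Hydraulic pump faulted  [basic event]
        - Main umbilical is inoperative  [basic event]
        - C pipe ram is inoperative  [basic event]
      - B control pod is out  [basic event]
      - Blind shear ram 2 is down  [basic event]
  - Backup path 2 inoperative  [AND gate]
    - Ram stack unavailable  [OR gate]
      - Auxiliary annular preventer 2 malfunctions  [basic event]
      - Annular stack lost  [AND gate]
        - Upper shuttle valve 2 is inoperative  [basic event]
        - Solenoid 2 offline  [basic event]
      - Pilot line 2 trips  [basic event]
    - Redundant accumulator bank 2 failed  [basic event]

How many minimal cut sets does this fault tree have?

4

Backup path inoperative [AND]: one cut set from each child combined → 1 × 1 × 1 × 1 = 1 cut set(s).
Hydraulic supply unavailable [AND]: one cut set from each child combined → 1 × 1 × 1 × 1 = 1 cut set(s).
Control pod lost [AND]: one cut set from each child combined → 1 × 1 × 1 × 1 = 1 cut set(s).
Shear sequence down [AND]: one cut set from each child combined → 1 × 1 = 1 cut set(s).
Annular stack lost [AND]: one cut set from each child combined → 1 × 1 = 1 cut set(s).
Ram stack unavailable [OR]: union of children's cut sets → 3 cut set(s).
Backup path 2 inoperative [AND]: one cut set from each child combined → 3 × 1 = 3 cut set(s).
Offshore blowout preventer fails to close [OR]: union of children's cut sets → 4 cut set(s).
Minimal cut sets: {B control pod is out, Blind shear ram 2 is down, C blind shear ram lost, C pipe ram is inoperative, Emergency annular preventer trips, Hydraulic pump faulted, Left solenoid stuck, Main umbilical is inoperative, Primary shuttle valve stuck, Redundant accumulator bank failed, Right pilot line trips}; {Auxiliary annular preventer 2 malfunctions, Redundant accumulator bank 2 failed}; {Redundant accumulator bank 2 failed, Solenoid 2 offline, Upper shuttle valve 2 is inoperative}; {Pilot line 2 trips, Redundant accumulator bank 2 failed}.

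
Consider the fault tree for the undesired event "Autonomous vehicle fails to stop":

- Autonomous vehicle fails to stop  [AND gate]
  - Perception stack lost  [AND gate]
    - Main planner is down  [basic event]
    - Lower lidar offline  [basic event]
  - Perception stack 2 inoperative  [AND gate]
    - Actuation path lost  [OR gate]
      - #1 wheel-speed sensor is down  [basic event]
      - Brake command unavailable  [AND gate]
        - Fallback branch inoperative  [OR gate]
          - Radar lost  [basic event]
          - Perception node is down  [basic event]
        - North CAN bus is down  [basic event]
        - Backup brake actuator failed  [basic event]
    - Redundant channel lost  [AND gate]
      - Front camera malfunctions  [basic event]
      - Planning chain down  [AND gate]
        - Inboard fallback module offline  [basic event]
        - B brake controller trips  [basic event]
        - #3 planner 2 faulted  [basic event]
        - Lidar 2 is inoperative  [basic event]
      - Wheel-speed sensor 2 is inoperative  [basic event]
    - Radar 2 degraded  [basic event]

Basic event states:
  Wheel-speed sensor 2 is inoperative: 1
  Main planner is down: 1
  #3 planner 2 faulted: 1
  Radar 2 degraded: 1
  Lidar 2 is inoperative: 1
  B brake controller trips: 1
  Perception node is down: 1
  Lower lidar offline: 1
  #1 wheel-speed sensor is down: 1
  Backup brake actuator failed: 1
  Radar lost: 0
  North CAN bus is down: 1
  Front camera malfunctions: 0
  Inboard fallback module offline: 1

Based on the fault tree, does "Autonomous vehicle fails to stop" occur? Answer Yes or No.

No

Perception stack lost [AND]: Main planner is down=occurs, Lower lidar offline=occurs → all inputs occur → occurs.
Fallback branch inoperative [OR]: Radar lost=not, Perception node is down=occurs → at least one input occurs → occurs.
Brake command unavailable [AND]: Fallback branch inoperative=occurs, North CAN bus is down=occurs, Backup brake actuator failed=occurs → all inputs occur → occurs.
Actuation path lost [OR]: #1 wheel-speed sensor is down=occurs, Brake command unavailable=occurs → at least one input occurs → occurs.
Planning chain down [AND]: Inboard fallback module offline=occurs, B brake controller trips=occurs, #3 planner 2 faulted=occurs, Lidar 2 is inoperative=occurs → all inputs occur → occurs.
Redundant channel lost [AND]: Front camera malfunctions=not, Planning chain down=occurs, Wheel-speed sensor 2 is inoperative=occurs → not all inputs occur → does not occur.
Perception stack 2 inoperative [AND]: Actuation path lost=occurs, Redundant channel lost=not, Radar 2 degraded=occurs → not all inputs occur → does not occur.
Autonomous vehicle fails to stop [AND]: Perception stack lost=occurs, Perception stack 2 inoperative=not → not all inputs occur → does not occur.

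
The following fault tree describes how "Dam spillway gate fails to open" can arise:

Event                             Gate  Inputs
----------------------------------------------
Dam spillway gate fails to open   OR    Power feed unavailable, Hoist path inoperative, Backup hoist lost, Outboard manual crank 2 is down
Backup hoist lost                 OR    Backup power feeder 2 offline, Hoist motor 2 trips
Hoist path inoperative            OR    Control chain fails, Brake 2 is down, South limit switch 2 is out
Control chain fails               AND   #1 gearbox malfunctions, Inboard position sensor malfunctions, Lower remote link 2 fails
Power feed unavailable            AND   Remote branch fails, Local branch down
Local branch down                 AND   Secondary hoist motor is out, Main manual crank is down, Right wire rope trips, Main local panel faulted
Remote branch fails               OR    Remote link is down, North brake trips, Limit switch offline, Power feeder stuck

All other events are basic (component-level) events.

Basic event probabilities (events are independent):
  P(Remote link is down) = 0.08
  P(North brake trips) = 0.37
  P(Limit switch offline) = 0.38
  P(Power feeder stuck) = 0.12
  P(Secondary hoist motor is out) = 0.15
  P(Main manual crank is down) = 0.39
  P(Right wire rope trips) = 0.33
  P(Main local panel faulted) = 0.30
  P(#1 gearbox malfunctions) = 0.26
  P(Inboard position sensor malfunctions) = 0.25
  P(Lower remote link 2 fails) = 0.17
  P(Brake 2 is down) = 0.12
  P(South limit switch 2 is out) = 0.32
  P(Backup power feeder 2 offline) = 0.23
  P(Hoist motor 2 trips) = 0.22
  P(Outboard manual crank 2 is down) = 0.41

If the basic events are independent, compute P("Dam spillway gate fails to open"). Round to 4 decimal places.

P(Remote branch fails) [OR] = 1 − (1−0.08) × (1−0.37) × (1−0.38) × (1−0.12) = 0.683770
P(Local branch down) [AND] = 0.15 × 0.39 × 0.33 × 0.30 = 0.005792
P(Power feed unavailable) [AND] = 0.683770 × 0.005792 = 0.003960
P(Control chain fails) [AND] = 0.26 × 0.25 × 0.17 = 0.011050
P(Hoist path inoperative) [OR] = 1 − (1−0.011050) × (1−0.12) × (1−0.32) = 0.408212
P(Backup hoist lost) [OR] = 1 − (1−0.23) × (1−0.22) = 0.399400
P(Dam spillway gate fails to open) [OR] = 1 − (1−0.003960) × (1−0.408212) × (1−0.399400) × (1−0.41) = 0.791128
Rounded to 4 decimal places: P(Dam spillway gate fails to open) ≈ 0.7911.

0.7911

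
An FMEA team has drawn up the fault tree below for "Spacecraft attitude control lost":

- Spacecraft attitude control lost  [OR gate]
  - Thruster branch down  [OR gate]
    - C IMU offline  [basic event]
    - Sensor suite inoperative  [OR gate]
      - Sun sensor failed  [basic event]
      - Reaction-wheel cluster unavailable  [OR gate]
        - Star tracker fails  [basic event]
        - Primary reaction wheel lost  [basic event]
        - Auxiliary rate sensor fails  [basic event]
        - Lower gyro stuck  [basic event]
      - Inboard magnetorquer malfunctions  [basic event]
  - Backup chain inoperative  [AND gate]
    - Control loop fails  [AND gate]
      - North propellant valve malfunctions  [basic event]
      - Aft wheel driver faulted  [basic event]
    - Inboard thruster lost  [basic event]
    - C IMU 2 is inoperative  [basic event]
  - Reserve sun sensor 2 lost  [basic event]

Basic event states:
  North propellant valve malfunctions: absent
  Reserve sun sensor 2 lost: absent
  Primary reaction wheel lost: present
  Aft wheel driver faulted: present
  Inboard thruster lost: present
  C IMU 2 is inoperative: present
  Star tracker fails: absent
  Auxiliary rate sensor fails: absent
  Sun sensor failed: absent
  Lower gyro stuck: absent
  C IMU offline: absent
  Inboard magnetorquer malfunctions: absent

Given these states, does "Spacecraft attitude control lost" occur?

Yes

Reaction-wheel cluster unavailable [OR]: Star tracker fails=not, Primary reaction wheel lost=occurs, Auxiliary rate sensor fails=not, Lower gyro stuck=not → at least one input occurs → occurs.
Sensor suite inoperative [OR]: Sun sensor failed=not, Reaction-wheel cluster unavailable=occurs, Inboard magnetorquer malfunctions=not → at least one input occurs → occurs.
Thruster branch down [OR]: C IMU offline=not, Sensor suite inoperative=occurs → at least one input occurs → occurs.
Control loop fails [AND]: North propellant valve malfunctions=not, Aft wheel driver faulted=occurs → not all inputs occur → does not occur.
Backup chain inoperative [AND]: Control loop fails=not, Inboard thruster lost=occurs, C IMU 2 is inoperative=occurs → not all inputs occur → does not occur.
Spacecraft attitude control lost [OR]: Thruster branch down=occurs, Backup chain inoperative=not, Reserve sun sensor 2 lost=not → at least one input occurs → occurs.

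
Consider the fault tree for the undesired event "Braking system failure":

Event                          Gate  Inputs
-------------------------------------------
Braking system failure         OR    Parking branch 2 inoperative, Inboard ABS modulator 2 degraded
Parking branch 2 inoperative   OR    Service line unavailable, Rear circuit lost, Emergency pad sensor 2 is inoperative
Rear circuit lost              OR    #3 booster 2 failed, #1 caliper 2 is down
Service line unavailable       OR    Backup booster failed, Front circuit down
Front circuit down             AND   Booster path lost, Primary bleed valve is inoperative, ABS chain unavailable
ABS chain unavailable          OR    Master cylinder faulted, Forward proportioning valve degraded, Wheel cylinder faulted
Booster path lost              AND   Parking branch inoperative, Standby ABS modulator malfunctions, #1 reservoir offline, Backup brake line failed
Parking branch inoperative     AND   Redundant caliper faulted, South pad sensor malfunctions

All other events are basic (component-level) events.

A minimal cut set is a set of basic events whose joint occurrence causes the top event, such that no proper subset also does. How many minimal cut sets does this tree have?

Parking branch inoperative [AND]: one cut set from each child combined → 1 × 1 = 1 cut set(s).
Booster path lost [AND]: one cut set from each child combined → 1 × 1 × 1 × 1 = 1 cut set(s).
ABS chain unavailable [OR]: union of children's cut sets → 3 cut set(s).
Front circuit down [AND]: one cut set from each child combined → 1 × 1 × 3 = 3 cut set(s).
Service line unavailable [OR]: union of children's cut sets → 4 cut set(s).
Rear circuit lost [OR]: union of children's cut sets → 2 cut set(s).
Parking branch 2 inoperative [OR]: union of children's cut sets → 7 cut set(s).
Braking system failure [OR]: union of children's cut sets → 8 cut set(s).
Minimal cut sets: {Backup booster failed}; {#1 reservoir offline, Backup brake line failed, Master cylinder faulted, Primary bleed valve is inoperative, Redundant caliper faulted, South pad sensor malfunctions, Standby ABS modulator malfunctions}; {#1 reservoir offline, Backup brake line failed, Forward proportioning valve degraded, Primary bleed valve is inoperative, Redundant caliper faulted, South pad sensor malfunctions, Standby ABS modulator malfunctions}; {#1 reservoir offline, Backup brake line failed, Primary bleed valve is inoperative, Redundant caliper faulted, South pad sensor malfunctions, Standby ABS modulator malfunctions, Wheel cylinder faulted}; {#3 booster 2 failed}; {#1 caliper 2 is down}; {Emergency pad sensor 2 is inoperative}; {Inboard ABS modulator 2 degraded}.

8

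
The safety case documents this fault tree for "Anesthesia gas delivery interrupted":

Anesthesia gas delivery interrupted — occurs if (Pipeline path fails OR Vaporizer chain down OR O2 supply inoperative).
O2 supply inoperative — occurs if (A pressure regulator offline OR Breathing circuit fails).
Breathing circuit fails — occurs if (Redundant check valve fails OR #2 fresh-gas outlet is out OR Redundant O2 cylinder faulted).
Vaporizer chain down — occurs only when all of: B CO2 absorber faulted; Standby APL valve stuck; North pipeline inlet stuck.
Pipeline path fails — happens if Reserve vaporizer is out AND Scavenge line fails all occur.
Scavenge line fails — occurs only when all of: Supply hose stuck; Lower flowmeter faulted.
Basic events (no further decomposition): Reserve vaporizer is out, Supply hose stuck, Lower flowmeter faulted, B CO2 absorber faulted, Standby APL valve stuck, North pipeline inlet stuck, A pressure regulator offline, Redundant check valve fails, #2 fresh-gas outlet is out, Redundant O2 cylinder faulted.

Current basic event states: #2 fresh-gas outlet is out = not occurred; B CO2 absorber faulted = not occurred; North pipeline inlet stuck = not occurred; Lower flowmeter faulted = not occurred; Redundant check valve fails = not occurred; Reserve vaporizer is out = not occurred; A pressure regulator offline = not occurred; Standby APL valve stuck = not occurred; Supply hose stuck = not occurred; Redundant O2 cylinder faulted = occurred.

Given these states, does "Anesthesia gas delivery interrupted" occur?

Yes

Scavenge line fails [AND]: Supply hose stuck=not, Lower flowmeter faulted=not → not all inputs occur → does not occur.
Pipeline path fails [AND]: Reserve vaporizer is out=not, Scavenge line fails=not → not all inputs occur → does not occur.
Vaporizer chain down [AND]: B CO2 absorber faulted=not, Standby APL valve stuck=not, North pipeline inlet stuck=not → not all inputs occur → does not occur.
Breathing circuit fails [OR]: Redundant check valve fails=not, #2 fresh-gas outlet is out=not, Redundant O2 cylinder faulted=occurs → at least one input occurs → occurs.
O2 supply inoperative [OR]: A pressure regulator offline=not, Breathing circuit fails=occurs → at least one input occurs → occurs.
Anesthesia gas delivery interrupted [OR]: Pipeline path fails=not, Vaporizer chain down=not, O2 supply inoperative=occurs → at least one input occurs → occurs.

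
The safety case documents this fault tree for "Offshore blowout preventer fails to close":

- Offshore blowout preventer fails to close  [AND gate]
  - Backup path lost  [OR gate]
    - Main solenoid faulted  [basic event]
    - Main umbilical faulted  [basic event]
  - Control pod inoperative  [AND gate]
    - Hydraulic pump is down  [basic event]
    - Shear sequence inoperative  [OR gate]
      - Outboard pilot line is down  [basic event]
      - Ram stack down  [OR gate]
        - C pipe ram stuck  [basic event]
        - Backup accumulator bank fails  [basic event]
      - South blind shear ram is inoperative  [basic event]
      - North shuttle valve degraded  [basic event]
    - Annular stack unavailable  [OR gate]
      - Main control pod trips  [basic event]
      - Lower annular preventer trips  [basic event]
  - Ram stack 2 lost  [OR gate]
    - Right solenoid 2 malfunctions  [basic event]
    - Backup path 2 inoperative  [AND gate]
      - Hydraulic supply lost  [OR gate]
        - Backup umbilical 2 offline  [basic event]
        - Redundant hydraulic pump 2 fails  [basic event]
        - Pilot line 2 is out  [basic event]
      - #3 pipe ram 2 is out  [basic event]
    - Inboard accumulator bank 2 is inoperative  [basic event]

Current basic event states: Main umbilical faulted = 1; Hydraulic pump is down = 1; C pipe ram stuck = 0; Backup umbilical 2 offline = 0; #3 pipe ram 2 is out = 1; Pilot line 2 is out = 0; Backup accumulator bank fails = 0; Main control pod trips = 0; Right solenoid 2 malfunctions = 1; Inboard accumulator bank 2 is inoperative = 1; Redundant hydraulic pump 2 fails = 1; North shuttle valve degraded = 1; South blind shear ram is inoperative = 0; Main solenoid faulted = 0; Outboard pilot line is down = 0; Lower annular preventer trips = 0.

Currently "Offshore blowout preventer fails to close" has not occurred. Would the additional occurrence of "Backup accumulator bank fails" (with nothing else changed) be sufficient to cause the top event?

No

Counterfactual: set "Backup accumulator bank fails" to occurred.
Backup path lost [OR]: Main solenoid faulted=not, Main umbilical faulted=occurs → at least one input occurs → occurs.
Ram stack down [OR]: C pipe ram stuck=not, Backup accumulator bank fails=occurs → at least one input occurs → occurs.
Shear sequence inoperative [OR]: Outboard pilot line is down=not, Ram stack down=occurs, South blind shear ram is inoperative=not, North shuttle valve degraded=occurs → at least one input occurs → occurs.
Annular stack unavailable [OR]: Main control pod trips=not, Lower annular preventer trips=not → no input occurs → does not occur.
Control pod inoperative [AND]: Hydraulic pump is down=occurs, Shear sequence inoperative=occurs, Annular stack unavailable=not → not all inputs occur → does not occur.
Hydraulic supply lost [OR]: Backup umbilical 2 offline=not, Redundant hydraulic pump 2 fails=occurs, Pilot line 2 is out=not → at least one input occurs → occurs.
Backup path 2 inoperative [AND]: Hydraulic supply lost=occurs, #3 pipe ram 2 is out=occurs → all inputs occur → occurs.
Ram stack 2 lost [OR]: Right solenoid 2 malfunctions=occurs, Backup path 2 inoperative=occurs, Inboard accumulator bank 2 is inoperative=occurs → at least one input occurs → occurs.
Offshore blowout preventer fails to close [AND]: Backup path lost=occurs, Control pod inoperative=not, Ram stack 2 lost=occurs → not all inputs occur → does not occur.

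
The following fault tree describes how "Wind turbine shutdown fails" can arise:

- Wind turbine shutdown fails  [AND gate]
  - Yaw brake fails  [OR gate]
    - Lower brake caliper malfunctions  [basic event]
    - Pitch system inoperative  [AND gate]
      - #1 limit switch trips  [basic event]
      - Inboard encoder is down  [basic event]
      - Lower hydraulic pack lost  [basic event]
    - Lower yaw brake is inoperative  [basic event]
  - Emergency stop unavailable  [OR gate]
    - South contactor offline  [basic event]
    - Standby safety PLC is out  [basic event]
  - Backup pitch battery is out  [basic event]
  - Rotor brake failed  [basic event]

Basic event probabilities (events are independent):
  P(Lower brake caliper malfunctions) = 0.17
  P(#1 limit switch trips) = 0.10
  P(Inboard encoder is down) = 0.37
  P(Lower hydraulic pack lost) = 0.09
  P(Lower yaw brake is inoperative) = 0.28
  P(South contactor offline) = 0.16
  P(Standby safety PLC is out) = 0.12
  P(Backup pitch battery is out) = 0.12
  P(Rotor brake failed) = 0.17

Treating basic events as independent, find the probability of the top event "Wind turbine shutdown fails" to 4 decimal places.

0.0022

P(Pitch system inoperative) [AND] = 0.10 × 0.37 × 0.09 = 0.003330
P(Yaw brake fails) [OR] = 1 − (1−0.17) × (1−0.003330) × (1−0.28) = 0.404390
P(Emergency stop unavailable) [OR] = 1 − (1−0.16) × (1−0.12) = 0.260800
P(Wind turbine shutdown fails) [AND] = 0.404390 × 0.260800 × 0.12 × 0.17 = 0.002151
Rounded to 4 decimal places: P(Wind turbine shutdown fails) ≈ 0.0022.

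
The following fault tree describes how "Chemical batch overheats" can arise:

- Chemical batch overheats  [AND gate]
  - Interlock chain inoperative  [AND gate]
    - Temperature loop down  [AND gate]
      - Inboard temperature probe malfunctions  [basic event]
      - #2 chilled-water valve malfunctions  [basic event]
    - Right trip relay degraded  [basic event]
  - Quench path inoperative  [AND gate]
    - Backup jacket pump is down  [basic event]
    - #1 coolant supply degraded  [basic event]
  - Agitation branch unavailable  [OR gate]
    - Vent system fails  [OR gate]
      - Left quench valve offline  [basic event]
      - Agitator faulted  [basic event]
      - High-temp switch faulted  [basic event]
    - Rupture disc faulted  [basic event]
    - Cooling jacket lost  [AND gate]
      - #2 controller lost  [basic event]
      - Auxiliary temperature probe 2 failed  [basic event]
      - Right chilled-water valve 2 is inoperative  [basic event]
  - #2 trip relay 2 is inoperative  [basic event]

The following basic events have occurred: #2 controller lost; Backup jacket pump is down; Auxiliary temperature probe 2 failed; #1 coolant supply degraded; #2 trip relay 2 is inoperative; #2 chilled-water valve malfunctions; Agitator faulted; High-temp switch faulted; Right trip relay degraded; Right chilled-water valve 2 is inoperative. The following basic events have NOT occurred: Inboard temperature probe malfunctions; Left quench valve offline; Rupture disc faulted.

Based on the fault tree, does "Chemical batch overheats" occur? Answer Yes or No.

Temperature loop down [AND]: Inboard temperature probe malfunctions=not, #2 chilled-water valve malfunctions=occurs → not all inputs occur → does not occur.
Interlock chain inoperative [AND]: Temperature loop down=not, Right trip relay degraded=occurs → not all inputs occur → does not occur.
Quench path inoperative [AND]: Backup jacket pump is down=occurs, #1 coolant supply degraded=occurs → all inputs occur → occurs.
Vent system fails [OR]: Left quench valve offline=not, Agitator faulted=occurs, High-temp switch faulted=occurs → at least one input occurs → occurs.
Cooling jacket lost [AND]: #2 controller lost=occurs, Auxiliary temperature probe 2 failed=occurs, Right chilled-water valve 2 is inoperative=occurs → all inputs occur → occurs.
Agitation branch unavailable [OR]: Vent system fails=occurs, Rupture disc faulted=not, Cooling jacket lost=occurs → at least one input occurs → occurs.
Chemical batch overheats [AND]: Interlock chain inoperative=not, Quench path inoperative=occurs, Agitation branch unavailable=occurs, #2 trip relay 2 is inoperative=occurs → not all inputs occur → does not occur.

No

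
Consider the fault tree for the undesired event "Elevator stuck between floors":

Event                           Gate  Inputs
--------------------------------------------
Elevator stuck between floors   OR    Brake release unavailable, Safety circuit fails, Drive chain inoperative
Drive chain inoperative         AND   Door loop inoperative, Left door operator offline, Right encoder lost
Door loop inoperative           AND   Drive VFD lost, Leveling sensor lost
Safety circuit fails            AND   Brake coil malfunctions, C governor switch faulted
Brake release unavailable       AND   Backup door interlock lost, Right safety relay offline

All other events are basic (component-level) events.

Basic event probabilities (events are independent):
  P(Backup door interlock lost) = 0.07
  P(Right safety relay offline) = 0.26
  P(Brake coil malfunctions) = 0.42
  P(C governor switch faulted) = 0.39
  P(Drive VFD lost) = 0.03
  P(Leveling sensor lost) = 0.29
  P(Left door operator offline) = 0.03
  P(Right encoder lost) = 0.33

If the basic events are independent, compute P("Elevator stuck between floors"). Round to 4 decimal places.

P(Brake release unavailable) [AND] = 0.07 × 0.26 = 0.018200
P(Safety circuit fails) [AND] = 0.42 × 0.39 = 0.163800
P(Door loop inoperative) [AND] = 0.03 × 0.29 = 0.008700
P(Drive chain inoperative) [AND] = 0.008700 × 0.03 × 0.33 = 0.000086
P(Elevator stuck between floors) [OR] = 1 − (1−0.018200) × (1−0.163800) × (1−0.000086) = 0.179089
Rounded to 4 decimal places: P(Elevator stuck between floors) ≈ 0.1791.

0.1791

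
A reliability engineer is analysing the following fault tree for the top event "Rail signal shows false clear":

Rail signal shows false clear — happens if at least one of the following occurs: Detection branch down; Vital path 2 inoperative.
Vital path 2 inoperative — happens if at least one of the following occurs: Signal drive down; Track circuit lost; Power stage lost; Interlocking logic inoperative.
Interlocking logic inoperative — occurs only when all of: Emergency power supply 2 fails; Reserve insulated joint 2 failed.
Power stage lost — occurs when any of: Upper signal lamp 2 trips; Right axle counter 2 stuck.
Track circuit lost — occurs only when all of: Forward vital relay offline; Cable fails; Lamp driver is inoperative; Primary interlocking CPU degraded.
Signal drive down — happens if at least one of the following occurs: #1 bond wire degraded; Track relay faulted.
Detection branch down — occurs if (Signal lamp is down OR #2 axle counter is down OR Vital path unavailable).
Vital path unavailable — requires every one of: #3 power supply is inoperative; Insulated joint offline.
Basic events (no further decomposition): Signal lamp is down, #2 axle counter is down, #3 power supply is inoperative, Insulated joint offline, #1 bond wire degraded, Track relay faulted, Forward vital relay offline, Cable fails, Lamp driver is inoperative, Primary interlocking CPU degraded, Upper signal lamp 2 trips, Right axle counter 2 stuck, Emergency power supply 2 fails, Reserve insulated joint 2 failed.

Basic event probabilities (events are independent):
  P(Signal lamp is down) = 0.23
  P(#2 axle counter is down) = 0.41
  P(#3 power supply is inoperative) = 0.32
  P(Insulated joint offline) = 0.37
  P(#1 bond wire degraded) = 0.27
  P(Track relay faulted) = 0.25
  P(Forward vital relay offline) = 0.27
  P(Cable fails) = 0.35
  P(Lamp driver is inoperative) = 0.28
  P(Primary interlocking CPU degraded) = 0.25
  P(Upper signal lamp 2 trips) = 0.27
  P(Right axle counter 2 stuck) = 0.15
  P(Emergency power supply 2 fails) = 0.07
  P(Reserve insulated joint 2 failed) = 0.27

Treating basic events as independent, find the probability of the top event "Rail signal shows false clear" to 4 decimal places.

0.8674

P(Vital path unavailable) [AND] = 0.32 × 0.37 = 0.118400
P(Detection branch down) [OR] = 1 − (1−0.23) × (1−0.41) × (1−0.118400) = 0.599489
P(Signal drive down) [OR] = 1 − (1−0.27) × (1−0.25) = 0.452500
P(Track circuit lost) [AND] = 0.27 × 0.35 × 0.28 × 0.25 = 0.006615
P(Power stage lost) [OR] = 1 − (1−0.27) × (1−0.15) = 0.379500
P(Interlocking logic inoperative) [AND] = 0.07 × 0.27 = 0.018900
P(Vital path 2 inoperative) [OR] = 1 − (1−0.452500) × (1−0.006615) × (1−0.379500) × (1−0.018900) = 0.668902
P(Rail signal shows false clear) [OR] = 1 − (1−0.599489) × (1−0.668902) = 0.867392
Rounded to 4 decimal places: P(Rail signal shows false clear) ≈ 0.8674.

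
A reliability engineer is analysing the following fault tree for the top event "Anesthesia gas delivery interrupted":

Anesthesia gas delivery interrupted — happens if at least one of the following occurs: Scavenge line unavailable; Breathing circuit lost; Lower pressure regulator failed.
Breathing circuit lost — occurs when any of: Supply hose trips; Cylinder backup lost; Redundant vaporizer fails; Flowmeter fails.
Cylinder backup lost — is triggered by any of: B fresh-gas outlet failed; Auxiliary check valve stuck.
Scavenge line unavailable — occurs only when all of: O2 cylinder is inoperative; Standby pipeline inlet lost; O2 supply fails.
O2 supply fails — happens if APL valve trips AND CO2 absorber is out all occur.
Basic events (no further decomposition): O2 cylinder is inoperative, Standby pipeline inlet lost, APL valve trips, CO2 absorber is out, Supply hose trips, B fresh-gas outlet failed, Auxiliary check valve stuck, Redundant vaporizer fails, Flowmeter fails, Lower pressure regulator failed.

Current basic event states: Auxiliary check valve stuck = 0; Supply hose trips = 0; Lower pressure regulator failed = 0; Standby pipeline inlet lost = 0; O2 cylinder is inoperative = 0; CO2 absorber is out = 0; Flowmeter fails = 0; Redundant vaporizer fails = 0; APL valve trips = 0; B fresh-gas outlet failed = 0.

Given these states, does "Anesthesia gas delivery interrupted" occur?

O2 supply fails [AND]: APL valve trips=not, CO2 absorber is out=not → not all inputs occur → does not occur.
Scavenge line unavailable [AND]: O2 cylinder is inoperative=not, Standby pipeline inlet lost=not, O2 supply fails=not → not all inputs occur → does not occur.
Cylinder backup lost [OR]: B fresh-gas outlet failed=not, Auxiliary check valve stuck=not → no input occurs → does not occur.
Breathing circuit lost [OR]: Supply hose trips=not, Cylinder backup lost=not, Redundant vaporizer fails=not, Flowmeter fails=not → no input occurs → does not occur.
Anesthesia gas delivery interrupted [OR]: Scavenge line unavailable=not, Breathing circuit lost=not, Lower pressure regulator failed=not → no input occurs → does not occur.

No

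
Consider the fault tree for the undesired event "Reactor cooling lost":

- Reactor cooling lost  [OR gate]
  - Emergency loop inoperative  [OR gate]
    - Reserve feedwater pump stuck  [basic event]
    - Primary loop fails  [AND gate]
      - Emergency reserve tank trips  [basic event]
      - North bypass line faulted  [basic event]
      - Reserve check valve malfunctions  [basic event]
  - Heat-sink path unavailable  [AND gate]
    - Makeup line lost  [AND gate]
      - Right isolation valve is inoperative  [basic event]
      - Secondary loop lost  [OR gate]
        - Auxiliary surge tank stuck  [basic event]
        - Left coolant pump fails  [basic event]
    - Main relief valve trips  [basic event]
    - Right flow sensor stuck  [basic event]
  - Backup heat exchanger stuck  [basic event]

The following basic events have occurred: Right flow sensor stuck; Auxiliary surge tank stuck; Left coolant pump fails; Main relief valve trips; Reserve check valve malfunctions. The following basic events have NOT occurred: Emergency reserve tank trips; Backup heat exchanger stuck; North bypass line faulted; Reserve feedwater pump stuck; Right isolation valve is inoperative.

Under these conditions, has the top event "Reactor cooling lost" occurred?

Primary loop fails [AND]: Emergency reserve tank trips=not, North bypass line faulted=not, Reserve check valve malfunctions=occurs → not all inputs occur → does not occur.
Emergency loop inoperative [OR]: Reserve feedwater pump stuck=not, Primary loop fails=not → no input occurs → does not occur.
Secondary loop lost [OR]: Auxiliary surge tank stuck=occurs, Left coolant pump fails=occurs → at least one input occurs → occurs.
Makeup line lost [AND]: Right isolation valve is inoperative=not, Secondary loop lost=occurs → not all inputs occur → does not occur.
Heat-sink path unavailable [AND]: Makeup line lost=not, Main relief valve trips=occurs, Right flow sensor stuck=occurs → not all inputs occur → does not occur.
Reactor cooling lost [OR]: Emergency loop inoperative=not, Heat-sink path unavailable=not, Backup heat exchanger stuck=not → no input occurs → does not occur.

No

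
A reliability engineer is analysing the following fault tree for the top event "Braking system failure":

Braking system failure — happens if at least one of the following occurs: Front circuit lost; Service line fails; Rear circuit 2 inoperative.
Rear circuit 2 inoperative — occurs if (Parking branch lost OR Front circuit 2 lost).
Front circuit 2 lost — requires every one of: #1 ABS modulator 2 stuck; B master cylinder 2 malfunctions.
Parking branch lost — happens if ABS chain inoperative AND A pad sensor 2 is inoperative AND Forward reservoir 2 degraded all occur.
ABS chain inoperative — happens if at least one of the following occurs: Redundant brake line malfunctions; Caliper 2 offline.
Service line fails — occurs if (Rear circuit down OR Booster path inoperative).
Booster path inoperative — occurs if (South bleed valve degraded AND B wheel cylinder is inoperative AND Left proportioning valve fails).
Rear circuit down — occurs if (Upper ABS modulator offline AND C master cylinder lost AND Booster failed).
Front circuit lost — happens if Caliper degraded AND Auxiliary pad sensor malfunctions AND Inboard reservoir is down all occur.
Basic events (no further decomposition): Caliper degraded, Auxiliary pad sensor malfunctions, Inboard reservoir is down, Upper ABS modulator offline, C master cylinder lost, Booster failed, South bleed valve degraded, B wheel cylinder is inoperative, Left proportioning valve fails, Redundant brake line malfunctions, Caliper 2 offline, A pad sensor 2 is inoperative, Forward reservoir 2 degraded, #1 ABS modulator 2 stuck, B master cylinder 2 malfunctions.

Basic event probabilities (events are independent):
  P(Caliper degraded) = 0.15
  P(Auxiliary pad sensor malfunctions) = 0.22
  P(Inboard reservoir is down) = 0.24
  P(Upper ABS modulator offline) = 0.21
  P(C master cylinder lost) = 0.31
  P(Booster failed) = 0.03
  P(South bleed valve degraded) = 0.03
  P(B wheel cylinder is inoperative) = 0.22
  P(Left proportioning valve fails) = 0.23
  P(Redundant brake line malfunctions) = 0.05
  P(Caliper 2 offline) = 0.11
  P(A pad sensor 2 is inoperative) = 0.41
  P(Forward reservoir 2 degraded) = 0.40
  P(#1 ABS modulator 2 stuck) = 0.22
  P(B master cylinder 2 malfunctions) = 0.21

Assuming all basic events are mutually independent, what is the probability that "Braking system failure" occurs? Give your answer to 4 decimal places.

0.0809

P(Front circuit lost) [AND] = 0.15 × 0.22 × 0.24 = 0.007920
P(Rear circuit down) [AND] = 0.21 × 0.31 × 0.03 = 0.001953
P(Booster path inoperative) [AND] = 0.03 × 0.22 × 0.23 = 0.001518
P(Service line fails) [OR] = 1 − (1−0.001953) × (1−0.001518) = 0.003468
P(ABS chain inoperative) [OR] = 1 − (1−0.05) × (1−0.11) = 0.154500
P(Parking branch lost) [AND] = 0.154500 × 0.41 × 0.40 = 0.025338
P(Front circuit 2 lost) [AND] = 0.22 × 0.21 = 0.046200
P(Rear circuit 2 inoperative) [OR] = 1 − (1−0.025338) × (1−0.046200) = 0.070367
P(Braking system failure) [OR] = 1 − (1−0.007920) × (1−0.003468) × (1−0.070367) = 0.080928
Rounded to 4 decimal places: P(Braking system failure) ≈ 0.0809.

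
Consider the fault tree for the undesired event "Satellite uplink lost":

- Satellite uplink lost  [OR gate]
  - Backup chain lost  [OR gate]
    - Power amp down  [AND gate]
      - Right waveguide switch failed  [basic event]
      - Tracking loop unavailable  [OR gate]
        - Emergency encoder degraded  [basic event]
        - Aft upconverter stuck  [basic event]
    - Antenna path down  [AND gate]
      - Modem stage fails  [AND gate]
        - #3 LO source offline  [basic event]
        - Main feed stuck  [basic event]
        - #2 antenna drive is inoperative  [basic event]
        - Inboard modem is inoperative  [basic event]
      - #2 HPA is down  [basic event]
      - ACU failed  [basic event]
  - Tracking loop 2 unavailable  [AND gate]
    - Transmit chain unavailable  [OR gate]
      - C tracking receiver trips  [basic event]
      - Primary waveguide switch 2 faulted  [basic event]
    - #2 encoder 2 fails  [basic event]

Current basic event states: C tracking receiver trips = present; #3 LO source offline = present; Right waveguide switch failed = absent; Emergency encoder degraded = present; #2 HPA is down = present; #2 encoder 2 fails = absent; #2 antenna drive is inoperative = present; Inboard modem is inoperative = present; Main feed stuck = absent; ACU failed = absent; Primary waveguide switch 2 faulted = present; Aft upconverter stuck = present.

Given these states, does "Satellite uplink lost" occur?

Tracking loop unavailable [OR]: Emergency encoder degraded=occurs, Aft upconverter stuck=occurs → at least one input occurs → occurs.
Power amp down [AND]: Right waveguide switch failed=not, Tracking loop unavailable=occurs → not all inputs occur → does not occur.
Modem stage fails [AND]: #3 LO source offline=occurs, Main feed stuck=not, #2 antenna drive is inoperative=occurs, Inboard modem is inoperative=occurs → not all inputs occur → does not occur.
Antenna path down [AND]: Modem stage fails=not, #2 HPA is down=occurs, ACU failed=not → not all inputs occur → does not occur.
Backup chain lost [OR]: Power amp down=not, Antenna path down=not → no input occurs → does not occur.
Transmit chain unavailable [OR]: C tracking receiver trips=occurs, Primary waveguide switch 2 faulted=occurs → at least one input occurs → occurs.
Tracking loop 2 unavailable [AND]: Transmit chain unavailable=occurs, #2 encoder 2 fails=not → not all inputs occur → does not occur.
Satellite uplink lost [OR]: Backup chain lost=not, Tracking loop 2 unavailable=not → no input occurs → does not occur.

No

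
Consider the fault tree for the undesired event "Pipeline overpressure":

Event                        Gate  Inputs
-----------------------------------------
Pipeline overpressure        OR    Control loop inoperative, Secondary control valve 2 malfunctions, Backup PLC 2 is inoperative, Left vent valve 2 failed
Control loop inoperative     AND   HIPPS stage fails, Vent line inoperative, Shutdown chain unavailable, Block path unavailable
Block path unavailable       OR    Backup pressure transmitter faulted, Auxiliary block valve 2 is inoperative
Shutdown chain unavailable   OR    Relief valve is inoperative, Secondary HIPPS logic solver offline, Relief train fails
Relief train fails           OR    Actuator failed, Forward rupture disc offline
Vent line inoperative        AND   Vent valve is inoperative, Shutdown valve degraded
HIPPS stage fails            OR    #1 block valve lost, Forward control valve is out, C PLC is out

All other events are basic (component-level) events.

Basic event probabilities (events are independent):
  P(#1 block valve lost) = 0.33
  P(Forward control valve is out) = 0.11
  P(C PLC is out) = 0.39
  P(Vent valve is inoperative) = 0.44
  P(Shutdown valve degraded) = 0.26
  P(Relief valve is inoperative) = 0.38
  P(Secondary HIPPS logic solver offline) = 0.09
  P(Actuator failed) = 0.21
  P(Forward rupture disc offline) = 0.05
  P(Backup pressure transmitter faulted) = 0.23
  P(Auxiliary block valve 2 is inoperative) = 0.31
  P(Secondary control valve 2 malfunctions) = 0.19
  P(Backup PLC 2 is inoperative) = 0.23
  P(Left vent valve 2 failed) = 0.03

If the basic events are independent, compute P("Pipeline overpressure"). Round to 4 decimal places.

0.4069

P(HIPPS stage fails) [OR] = 1 − (1−0.33) × (1−0.11) × (1−0.39) = 0.636257
P(Vent line inoperative) [AND] = 0.44 × 0.26 = 0.114400
P(Relief train fails) [OR] = 1 − (1−0.21) × (1−0.05) = 0.249500
P(Shutdown chain unavailable) [OR] = 1 − (1−0.38) × (1−0.09) × (1−0.249500) = 0.576568
P(Block path unavailable) [OR] = 1 − (1−0.23) × (1−0.31) = 0.468700
P(Control loop inoperative) [AND] = 0.636257 × 0.114400 × 0.576568 × 0.468700 = 0.019670
P(Pipeline overpressure) [OR] = 1 − (1−0.019670) × (1−0.19) × (1−0.23) × (1−0.03) = 0.406911
Rounded to 4 decimal places: P(Pipeline overpressure) ≈ 0.4069.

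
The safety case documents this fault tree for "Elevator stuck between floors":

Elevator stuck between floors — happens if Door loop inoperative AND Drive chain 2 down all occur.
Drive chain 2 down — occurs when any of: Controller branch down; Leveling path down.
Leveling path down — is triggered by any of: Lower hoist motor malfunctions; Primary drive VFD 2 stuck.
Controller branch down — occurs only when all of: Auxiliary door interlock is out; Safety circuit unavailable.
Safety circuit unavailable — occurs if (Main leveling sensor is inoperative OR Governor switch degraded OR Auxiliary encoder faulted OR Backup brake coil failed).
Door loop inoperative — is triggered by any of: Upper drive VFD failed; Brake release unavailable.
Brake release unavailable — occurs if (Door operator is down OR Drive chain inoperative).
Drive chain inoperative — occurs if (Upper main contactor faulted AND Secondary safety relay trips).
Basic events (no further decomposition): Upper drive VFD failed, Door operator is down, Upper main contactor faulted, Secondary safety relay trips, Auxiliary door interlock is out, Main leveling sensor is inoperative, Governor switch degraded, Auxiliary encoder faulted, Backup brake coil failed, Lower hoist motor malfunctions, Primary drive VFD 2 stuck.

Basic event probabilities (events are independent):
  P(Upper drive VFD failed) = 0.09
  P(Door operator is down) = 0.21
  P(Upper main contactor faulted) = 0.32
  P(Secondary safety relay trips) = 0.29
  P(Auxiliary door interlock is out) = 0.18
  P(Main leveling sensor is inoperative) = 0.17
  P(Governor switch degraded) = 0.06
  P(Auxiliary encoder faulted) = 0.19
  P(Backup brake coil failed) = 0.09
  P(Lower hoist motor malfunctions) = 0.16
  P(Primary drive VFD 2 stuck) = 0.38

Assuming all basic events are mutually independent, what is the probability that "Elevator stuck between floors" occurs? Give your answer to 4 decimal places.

0.1805

P(Drive chain inoperative) [AND] = 0.32 × 0.29 = 0.092800
P(Brake release unavailable) [OR] = 1 − (1−0.21) × (1−0.092800) = 0.283312
P(Door loop inoperative) [OR] = 1 − (1−0.09) × (1−0.283312) = 0.347814
P(Safety circuit unavailable) [OR] = 1 − (1−0.17) × (1−0.06) × (1−0.19) × (1−0.09) = 0.424915
P(Controller branch down) [AND] = 0.18 × 0.424915 = 0.076485
P(Leveling path down) [OR] = 1 − (1−0.16) × (1−0.38) = 0.479200
P(Drive chain 2 down) [OR] = 1 − (1−0.076485) × (1−0.479200) = 0.519033
P(Elevator stuck between floors) [AND] = 0.347814 × 0.519033 = 0.180527
Rounded to 4 decimal places: P(Elevator stuck between floors) ≈ 0.1805.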